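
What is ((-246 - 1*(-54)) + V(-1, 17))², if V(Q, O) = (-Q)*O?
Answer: 30625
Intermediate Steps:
V(Q, O) = -O*Q
((-246 - 1*(-54)) + V(-1, 17))² = ((-246 - 1*(-54)) - 1*17*(-1))² = ((-246 + 54) + 17)² = (-192 + 17)² = (-175)² = 30625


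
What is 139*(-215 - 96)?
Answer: -43229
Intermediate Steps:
139*(-215 - 96) = 139*(-311) = -43229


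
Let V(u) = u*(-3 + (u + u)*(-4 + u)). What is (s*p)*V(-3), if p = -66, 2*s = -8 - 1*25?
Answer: -127413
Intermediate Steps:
s = -33/2 (s = (-8 - 1*25)/2 = (-8 - 25)/2 = (1/2)*(-33) = -33/2 ≈ -16.500)
V(u) = u*(-3 + 2*u*(-4 + u)) (V(u) = u*(-3 + (2*u)*(-4 + u)) = u*(-3 + 2*u*(-4 + u)))
(s*p)*V(-3) = (-33/2*(-66))*(-3*(-3 - 8*(-3) + 2*(-3)**2)) = 1089*(-3*(-3 + 24 + 2*9)) = 1089*(-3*(-3 + 24 + 18)) = 1089*(-3*39) = 1089*(-117) = -127413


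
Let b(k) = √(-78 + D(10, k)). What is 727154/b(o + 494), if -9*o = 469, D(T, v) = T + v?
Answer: 2181462*√3365/3365 ≈ 37606.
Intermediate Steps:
o = -469/9 (o = -⅑*469 = -469/9 ≈ -52.111)
b(k) = √(-68 + k) (b(k) = √(-78 + (10 + k)) = √(-68 + k))
727154/b(o + 494) = 727154/(√(-68 + (-469/9 + 494))) = 727154/(√(-68 + 3977/9)) = 727154/(√(3365/9)) = 727154/((√3365/3)) = 727154*(3*√3365/3365) = 2181462*√3365/3365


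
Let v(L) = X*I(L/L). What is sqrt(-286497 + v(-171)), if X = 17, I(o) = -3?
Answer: 2*I*sqrt(71637) ≈ 535.3*I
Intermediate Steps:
v(L) = -51 (v(L) = 17*(-3) = -51)
sqrt(-286497 + v(-171)) = sqrt(-286497 - 51) = sqrt(-286548) = 2*I*sqrt(71637)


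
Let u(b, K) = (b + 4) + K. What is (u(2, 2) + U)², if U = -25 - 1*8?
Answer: 625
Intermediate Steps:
u(b, K) = 4 + K + b (u(b, K) = (4 + b) + K = 4 + K + b)
U = -33 (U = -25 - 8 = -33)
(u(2, 2) + U)² = ((4 + 2 + 2) - 33)² = (8 - 33)² = (-25)² = 625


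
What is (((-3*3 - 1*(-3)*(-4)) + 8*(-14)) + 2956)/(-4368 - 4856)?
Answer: -2823/9224 ≈ -0.30605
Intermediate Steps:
(((-3*3 - 1*(-3)*(-4)) + 8*(-14)) + 2956)/(-4368 - 4856) = (((-9 + 3*(-4)) - 112) + 2956)/(-9224) = (((-9 - 12) - 112) + 2956)*(-1/9224) = ((-21 - 112) + 2956)*(-1/9224) = (-133 + 2956)*(-1/9224) = 2823*(-1/9224) = -2823/9224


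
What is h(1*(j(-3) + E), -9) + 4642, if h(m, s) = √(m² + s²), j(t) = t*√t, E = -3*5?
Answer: 4642 + 3*√(31 + 10*I*√3) ≈ 4659.3 + 4.5053*I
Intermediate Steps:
E = -15
j(t) = t^(3/2)
h(1*(j(-3) + E), -9) + 4642 = √((1*((-3)^(3/2) - 15))² + (-9)²) + 4642 = √((1*(-3*I*√3 - 15))² + 81) + 4642 = √((1*(-15 - 3*I*√3))² + 81) + 4642 = √((-15 - 3*I*√3)² + 81) + 4642 = √(81 + (-15 - 3*I*√3)²) + 4642 = 4642 + √(81 + (-15 - 3*I*√3)²)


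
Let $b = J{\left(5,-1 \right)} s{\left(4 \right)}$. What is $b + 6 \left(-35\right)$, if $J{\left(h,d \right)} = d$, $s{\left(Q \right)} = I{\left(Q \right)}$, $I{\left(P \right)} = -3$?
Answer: $-207$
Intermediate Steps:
$s{\left(Q \right)} = -3$
$b = 3$ ($b = \left(-1\right) \left(-3\right) = 3$)
$b + 6 \left(-35\right) = 3 + 6 \left(-35\right) = 3 - 210 = -207$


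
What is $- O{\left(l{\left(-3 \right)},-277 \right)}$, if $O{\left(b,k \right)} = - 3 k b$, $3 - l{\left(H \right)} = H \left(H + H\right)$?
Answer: $12465$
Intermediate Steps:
$l{\left(H \right)} = 3 - 2 H^{2}$ ($l{\left(H \right)} = 3 - H \left(H + H\right) = 3 - H 2 H = 3 - 2 H^{2}$)
$O{\left(b,k \right)} = - 3 b k$
$- O{\left(l{\left(-3 \right)},-277 \right)} = - \left(-3\right) \left(3 - 2 \left(-3\right)^{2}\right) \left(-277\right) = - \left(-3\right) \left(3 - 18\right) \left(-277\right) = - \left(-3\right) \left(-15\right) \left(-277\right) = \left(-1\right) \left(-12465\right) = 12465$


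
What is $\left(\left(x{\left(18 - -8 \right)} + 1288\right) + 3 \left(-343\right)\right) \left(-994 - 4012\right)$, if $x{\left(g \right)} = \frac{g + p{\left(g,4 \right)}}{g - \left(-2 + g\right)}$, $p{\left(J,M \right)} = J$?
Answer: $-1426710$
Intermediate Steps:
$x{\left(g \right)} = g$ ($x{\left(g \right)} = \frac{g + g}{g - \left(-2 + g\right)} = \frac{2 g}{2} = 2 g \frac{1}{2} = g$)
$\left(\left(x{\left(18 - -8 \right)} + 1288\right) + 3 \left(-343\right)\right) \left(-994 - 4012\right) = \left(\left(\left(18 - -8\right) + 1288\right) + 3 \left(-343\right)\right) \left(-994 - 4012\right) = \left(\left(\left(18 + 8\right) + 1288\right) - 1029\right) \left(-5006\right) = \left(\left(26 + 1288\right) - 1029\right) \left(-5006\right) = \left(1314 - 1029\right) \left(-5006\right) = 285 \left(-5006\right) = -1426710$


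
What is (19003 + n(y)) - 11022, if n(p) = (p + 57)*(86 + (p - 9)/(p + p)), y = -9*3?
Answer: 10581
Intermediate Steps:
y = -27
n(p) = (57 + p)*(86 + (-9 + p)/(2*p)) (n(p) = (57 + p)*(86 + (-9 + p)/((2*p))) = (57 + p)*(86 + (-9 + p)*(1/(2*p))) = (57 + p)*(86 + (-9 + p)/(2*p)))
(19003 + n(y)) - 11022 = (19003 + (½)*(-513 - 27*(9852 + 173*(-27)))/(-27)) - 11022 = (19003 + (½)*(-1/27)*(-513 - 27*(9852 - 4671))) - 11022 = (19003 + (½)*(-1/27)*(-513 - 27*5181)) - 11022 = (19003 + (½)*(-1/27)*(-513 - 139887)) - 11022 = (19003 + (½)*(-1/27)*(-140400)) - 11022 = (19003 + 2600) - 11022 = 21603 - 11022 = 10581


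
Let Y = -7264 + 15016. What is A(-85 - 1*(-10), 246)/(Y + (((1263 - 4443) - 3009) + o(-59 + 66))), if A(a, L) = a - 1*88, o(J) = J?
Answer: -163/1570 ≈ -0.10382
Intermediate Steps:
Y = 7752
A(a, L) = -88 + a (A(a, L) = a - 88 = -88 + a)
A(-85 - 1*(-10), 246)/(Y + (((1263 - 4443) - 3009) + o(-59 + 66))) = (-88 + (-85 - 1*(-10)))/(7752 + (((1263 - 4443) - 3009) + (-59 + 66))) = (-88 + (-85 + 10))/(7752 + ((-3180 - 3009) + 7)) = (-88 - 75)/(7752 + (-6189 + 7)) = -163/(7752 - 6182) = -163/1570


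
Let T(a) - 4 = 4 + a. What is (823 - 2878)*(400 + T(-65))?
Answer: -704865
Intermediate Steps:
T(a) = 8 + a (T(a) = 4 + (4 + a) = 8 + a)
(823 - 2878)*(400 + T(-65)) = (823 - 2878)*(400 + (8 - 65)) = -2055*(400 - 57) = -2055*343 = -704865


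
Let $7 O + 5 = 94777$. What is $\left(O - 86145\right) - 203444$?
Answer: $- \frac{1932351}{7} \approx -2.7605 \cdot 10^{5}$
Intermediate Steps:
$O = \frac{94772}{7}$ ($O = - \frac{5}{7} + \frac{1}{7} \cdot 94777 = - \frac{5}{7} + \frac{94777}{7} = \frac{94772}{7} \approx 13539.0$)
$\left(O - 86145\right) - 203444 = \left(\frac{94772}{7} - 86145\right) - 203444 = - \frac{508243}{7} - 203444 = - \frac{1932351}{7}$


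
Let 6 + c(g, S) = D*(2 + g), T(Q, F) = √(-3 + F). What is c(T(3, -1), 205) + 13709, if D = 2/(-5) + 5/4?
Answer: 137047/10 + 17*I/10 ≈ 13705.0 + 1.7*I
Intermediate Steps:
D = 17/20 (D = 2*(-⅕) + 5*(¼) = -⅖ + 5/4 = 17/20 ≈ 0.85000)
c(g, S) = -43/10 + 17*g/20 (c(g, S) = -6 + 17*(2 + g)/20 = -6 + (17/10 + 17*g/20) = -43/10 + 17*g/20)
c(T(3, -1), 205) + 13709 = (-43/10 + 17*√(-3 - 1)/20) + 13709 = (-43/10 + 17*√(-4)/20) + 13709 = (-43/10 + 17*(2*I)/20) + 13709 = (-43/10 + 17*I/10) + 13709 = 137047/10 + 17*I/10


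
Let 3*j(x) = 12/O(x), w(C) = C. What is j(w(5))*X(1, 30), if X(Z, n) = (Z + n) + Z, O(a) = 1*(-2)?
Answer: -64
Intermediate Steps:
O(a) = -2
X(Z, n) = n + 2*Z
j(x) = -2 (j(x) = (12/(-2))/3 = (12*(-½))/3 = (⅓)*(-6) = -2)
j(w(5))*X(1, 30) = -2*(30 + 2*1) = -2*(30 + 2) = -2*32 = -64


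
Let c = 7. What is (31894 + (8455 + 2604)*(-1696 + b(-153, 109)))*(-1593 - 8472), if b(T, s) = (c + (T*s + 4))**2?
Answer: -30916458894366210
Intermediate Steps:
b(T, s) = (11 + T*s)**2 (b(T, s) = (7 + (T*s + 4))**2 = (7 + (4 + T*s))**2 = (11 + T*s)**2)
(31894 + (8455 + 2604)*(-1696 + b(-153, 109)))*(-1593 - 8472) = (31894 + (8455 + 2604)*(-1696 + (11 - 153*109)**2))*(-1593 - 8472) = (31894 + 11059*(-1696 + (11 - 16677)**2))*(-10065) = (31894 + 11059*(-1696 + (-16666)**2))*(-10065) = (31894 + 11059*(-1696 + 277755556))*(-10065) = (31894 + 11059*277753860)*(-10065) = (31894 + 3071679937740)*(-10065) = 3071679969634*(-10065) = -30916458894366210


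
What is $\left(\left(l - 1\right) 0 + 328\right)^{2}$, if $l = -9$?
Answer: $107584$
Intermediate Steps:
$\left(\left(l - 1\right) 0 + 328\right)^{2} = \left(\left(-9 - 1\right) 0 + 328\right)^{2} = \left(\left(-10\right) 0 + 328\right)^{2} = \left(0 + 328\right)^{2} = 328^{2} = 107584$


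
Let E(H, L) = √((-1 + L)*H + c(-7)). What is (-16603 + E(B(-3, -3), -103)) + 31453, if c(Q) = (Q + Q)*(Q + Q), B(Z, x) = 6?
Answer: 14850 + 2*I*√107 ≈ 14850.0 + 20.688*I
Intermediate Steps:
c(Q) = 4*Q² (c(Q) = (2*Q)*(2*Q) = 4*Q²)
E(H, L) = √(196 + H*(-1 + L)) (E(H, L) = √((-1 + L)*H + 4*(-7)²) = √(H*(-1 + L) + 4*49) = √(H*(-1 + L) + 196) = √(196 + H*(-1 + L)))
(-16603 + E(B(-3, -3), -103)) + 31453 = (-16603 + √(196 - 1*6 + 6*(-103))) + 31453 = (-16603 + √(196 - 6 - 618)) + 31453 = (-16603 + √(-428)) + 31453 = (-16603 + 2*I*√107) + 31453 = 14850 + 2*I*√107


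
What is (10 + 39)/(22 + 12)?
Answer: 49/34 ≈ 1.4412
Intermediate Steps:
(10 + 39)/(22 + 12) = 49/34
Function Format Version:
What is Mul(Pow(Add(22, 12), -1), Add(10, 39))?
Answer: Rational(49, 34) ≈ 1.4412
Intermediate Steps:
Mul(Pow(Add(22, 12), -1), Add(10, 39)) = Mul(Pow(34, -1), 49) = Mul(Rational(1, 34), 49) = Rational(49, 34)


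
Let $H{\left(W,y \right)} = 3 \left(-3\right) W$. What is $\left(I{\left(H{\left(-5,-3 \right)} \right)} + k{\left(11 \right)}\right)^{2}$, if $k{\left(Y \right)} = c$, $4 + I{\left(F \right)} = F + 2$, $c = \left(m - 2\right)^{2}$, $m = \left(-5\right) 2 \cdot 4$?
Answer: $3265249$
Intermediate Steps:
$H{\left(W,y \right)} = - 9 W$
$m = -40$ ($m = \left(-10\right) 4 = -40$)
$c = 1764$ ($c = \left(-40 - 2\right)^{2} = \left(-42\right)^{2} = 1764$)
$I{\left(F \right)} = -2 + F$ ($I{\left(F \right)} = -4 + \left(F + 2\right) = -4 + \left(2 + F\right) = -2 + F$)
$k{\left(Y \right)} = 1764$
$\left(I{\left(H{\left(-5,-3 \right)} \right)} + k{\left(11 \right)}\right)^{2} = \left(\left(-2 - -45\right) + 1764\right)^{2} = \left(\left(-2 + 45\right) + 1764\right)^{2} = \left(43 + 1764\right)^{2} = 1807^{2} = 3265249$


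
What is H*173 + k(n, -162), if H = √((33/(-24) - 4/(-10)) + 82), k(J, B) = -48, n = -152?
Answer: -48 + 173*√32410/20 ≈ 1509.2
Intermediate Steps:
H = √32410/20 (H = √((33*(-1/24) - 4*(-⅒)) + 82) = √((-11/8 + ⅖) + 82) = √(-39/40 + 82) = √(3241/40) = √32410/20 ≈ 9.0014)
H*173 + k(n, -162) = (√32410/20)*173 - 48 = 173*√32410/20 - 48 = -48 + 173*√32410/20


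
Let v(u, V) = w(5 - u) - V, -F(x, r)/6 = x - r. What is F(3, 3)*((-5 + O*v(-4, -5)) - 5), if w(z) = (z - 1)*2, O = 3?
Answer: 0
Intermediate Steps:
F(x, r) = -6*x + 6*r (F(x, r) = -6*(x - r) = -6*x + 6*r)
w(z) = -2 + 2*z (w(z) = (-1 + z)*2 = -2 + 2*z)
v(u, V) = 8 - V - 2*u (v(u, V) = (-2 + 2*(5 - u)) - V = (-2 + (10 - 2*u)) - V = (8 - 2*u) - V = 8 - V - 2*u)
F(3, 3)*((-5 + O*v(-4, -5)) - 5) = (-6*3 + 6*3)*((-5 + 3*(8 - 1*(-5) - 2*(-4))) - 5) = (-18 + 18)*((-5 + 3*(8 + 5 + 8)) - 5) = 0*((-5 + 3*21) - 5) = 0*((-5 + 63) - 5) = 0*(58 - 5) = 0*53 = 0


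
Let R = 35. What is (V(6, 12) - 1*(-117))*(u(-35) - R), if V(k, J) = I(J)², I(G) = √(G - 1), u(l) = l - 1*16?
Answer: -11008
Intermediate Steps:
u(l) = -16 + l (u(l) = l - 16 = -16 + l)
I(G) = √(-1 + G)
V(k, J) = -1 + J (V(k, J) = (√(-1 + J))² = -1 + J)
(V(6, 12) - 1*(-117))*(u(-35) - R) = ((-1 + 12) - 1*(-117))*((-16 - 35) - 1*35) = (11 + 117)*(-51 - 35) = 128*(-86) = -11008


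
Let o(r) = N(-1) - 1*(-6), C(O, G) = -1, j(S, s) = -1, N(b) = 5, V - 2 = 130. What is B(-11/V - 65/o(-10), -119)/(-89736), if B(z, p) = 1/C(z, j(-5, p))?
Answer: 1/89736 ≈ 1.1144e-5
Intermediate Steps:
V = 132 (V = 2 + 130 = 132)
o(r) = 11 (o(r) = 5 - 1*(-6) = 5 + 6 = 11)
B(z, p) = -1 (B(z, p) = 1/(-1) = -1)
B(-11/V - 65/o(-10), -119)/(-89736) = -1/(-89736) = -1*(-1/89736) = 1/89736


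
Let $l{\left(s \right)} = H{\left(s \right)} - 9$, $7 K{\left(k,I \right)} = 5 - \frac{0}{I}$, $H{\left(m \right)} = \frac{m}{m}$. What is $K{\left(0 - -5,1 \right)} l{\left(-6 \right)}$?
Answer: $- \frac{40}{7} \approx -5.7143$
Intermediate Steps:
$H{\left(m \right)} = 1$
$K{\left(k,I \right)} = \frac{5}{7}$ ($K{\left(k,I \right)} = \frac{5 - \frac{0}{I}}{7} = \frac{5 - 0}{7} = \frac{5 + 0}{7} = \frac{1}{7} \cdot 5 = \frac{5}{7}$)
$l{\left(s \right)} = -8$ ($l{\left(s \right)} = 1 - 9 = -8$)
$K{\left(0 - -5,1 \right)} l{\left(-6 \right)} = \frac{5}{7} \left(-8\right) = - \frac{40}{7}$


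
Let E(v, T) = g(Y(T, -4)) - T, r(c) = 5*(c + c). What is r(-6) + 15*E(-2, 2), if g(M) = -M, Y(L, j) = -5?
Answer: -15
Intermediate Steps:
r(c) = 10*c (r(c) = 5*(2*c) = 10*c)
E(v, T) = 5 - T (E(v, T) = -1*(-5) - T = 5 - T)
r(-6) + 15*E(-2, 2) = 10*(-6) + 15*(5 - 1*2) = -60 + 15*(5 - 2) = -60 + 15*3 = -60 + 45 = -15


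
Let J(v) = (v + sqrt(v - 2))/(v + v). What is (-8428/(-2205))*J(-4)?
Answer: 86/45 - 43*I*sqrt(6)/90 ≈ 1.9111 - 1.1703*I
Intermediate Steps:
J(v) = (v + sqrt(-2 + v))/(2*v) (J(v) = (v + sqrt(-2 + v))/((2*v)) = (v + sqrt(-2 + v))*(1/(2*v)) = (v + sqrt(-2 + v))/(2*v))
(-8428/(-2205))*J(-4) = (-8428/(-2205))*((1/2)*(-4 + sqrt(-2 - 4))/(-4)) = (-8428*(-1/2205))*((1/2)*(-1/4)*(-4 + sqrt(-6))) = 172*((1/2)*(-1/4)*(-4 + I*sqrt(6)))/45 = 172*(1/2 - I*sqrt(6)/8)/45 = 86/45 - 43*I*sqrt(6)/90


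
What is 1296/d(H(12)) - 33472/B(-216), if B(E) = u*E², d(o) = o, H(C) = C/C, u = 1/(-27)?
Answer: 35515/27 ≈ 1315.4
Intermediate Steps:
u = -1/27 ≈ -0.037037
H(C) = 1
B(E) = -E²/27
1296/d(H(12)) - 33472/B(-216) = 1296/1 - 33472/((-1/27*(-216)²)) = 1296*1 - 33472/((-1/27*46656)) = 1296 - 33472/(-1728) = 1296 - 33472*(-1/1728) = 1296 + 523/27 = 35515/27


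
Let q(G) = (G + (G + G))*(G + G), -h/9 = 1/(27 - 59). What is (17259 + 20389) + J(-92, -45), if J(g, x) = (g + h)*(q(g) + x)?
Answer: -147714229/32 ≈ -4.6161e+6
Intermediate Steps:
h = 9/32 (h = -9/(27 - 59) = -9/(-32) = -9*(-1/32) = 9/32 ≈ 0.28125)
q(G) = 6*G² (q(G) = (G + 2*G)*(2*G) = (3*G)*(2*G) = 6*G²)
J(g, x) = (9/32 + g)*(x + 6*g²) (J(g, x) = (g + 9/32)*(6*g² + x) = (9/32 + g)*(x + 6*g²))
(17259 + 20389) + J(-92, -45) = (17259 + 20389) + (6*(-92)³ + (9/32)*(-45) + (27/16)*(-92)² - 92*(-45)) = 37648 + (6*(-778688) - 405/32 + (27/16)*8464 + 4140) = 37648 + (-4672128 - 405/32 + 14283 + 4140) = 37648 - 148918965/32 = -147714229/32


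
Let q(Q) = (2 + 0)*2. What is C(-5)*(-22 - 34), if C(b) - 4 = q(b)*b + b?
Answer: 1176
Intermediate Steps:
q(Q) = 4 (q(Q) = 2*2 = 4)
C(b) = 4 + 5*b (C(b) = 4 + (4*b + b) = 4 + 5*b)
C(-5)*(-22 - 34) = (4 + 5*(-5))*(-22 - 34) = (4 - 25)*(-56) = -21*(-56) = 1176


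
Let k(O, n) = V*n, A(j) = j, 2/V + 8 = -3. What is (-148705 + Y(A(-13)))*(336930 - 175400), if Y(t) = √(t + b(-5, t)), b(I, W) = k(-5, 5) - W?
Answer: -24020318650 + 161530*I*√110/11 ≈ -2.402e+10 + 1.5401e+5*I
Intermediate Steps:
V = -2/11 (V = 2/(-8 - 3) = 2/(-11) = 2*(-1/11) = -2/11 ≈ -0.18182)
k(O, n) = -2*n/11
b(I, W) = -10/11 - W (b(I, W) = -2/11*5 - W = -10/11 - W)
Y(t) = I*√110/11 (Y(t) = √(t + (-10/11 - t)) = √(-10/11) = I*√110/11)
(-148705 + Y(A(-13)))*(336930 - 175400) = (-148705 + I*√110/11)*(336930 - 175400) = (-148705 + I*√110/11)*161530 = -24020318650 + 161530*I*√110/11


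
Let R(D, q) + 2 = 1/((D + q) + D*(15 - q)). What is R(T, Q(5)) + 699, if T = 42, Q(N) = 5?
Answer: 325500/467 ≈ 697.00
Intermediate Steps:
R(D, q) = -2 + 1/(D + q + D*(15 - q)) (R(D, q) = -2 + 1/((D + q) + D*(15 - q)) = -2 + 1/(D + q + D*(15 - q)))
R(T, Q(5)) + 699 = (1 - 32*42 - 2*5 + 2*42*5)/(5 + 16*42 - 1*42*5) + 699 = (1 - 1344 - 10 + 420)/(5 + 672 - 210) + 699 = -933/467 + 699 = 325500/467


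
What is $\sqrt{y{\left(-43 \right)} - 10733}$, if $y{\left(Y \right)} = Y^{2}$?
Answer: $2 i \sqrt{2221} \approx 94.255 i$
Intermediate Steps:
$\sqrt{y{\left(-43 \right)} - 10733} = \sqrt{\left(-43\right)^{2} - 10733} = \sqrt{1849 - 10733} = \sqrt{-8884} = 2 i \sqrt{2221}$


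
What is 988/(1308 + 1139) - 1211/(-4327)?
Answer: 7238393/10588169 ≈ 0.68363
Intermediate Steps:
988/(1308 + 1139) - 1211/(-4327) = 988/2447 - 1211*(-1/4327) = 988*(1/2447) + 1211/4327 = 988/2447 + 1211/4327 = 7238393/10588169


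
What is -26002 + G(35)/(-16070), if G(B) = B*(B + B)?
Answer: -41785459/1607 ≈ -26002.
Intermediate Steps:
G(B) = 2*B**2 (G(B) = B*(2*B) = 2*B**2)
-26002 + G(35)/(-16070) = -26002 + (2*35**2)/(-16070) = -26002 + (2*1225)*(-1/16070) = -26002 + 2450*(-1/16070) = -26002 - 245/1607 = -41785459/1607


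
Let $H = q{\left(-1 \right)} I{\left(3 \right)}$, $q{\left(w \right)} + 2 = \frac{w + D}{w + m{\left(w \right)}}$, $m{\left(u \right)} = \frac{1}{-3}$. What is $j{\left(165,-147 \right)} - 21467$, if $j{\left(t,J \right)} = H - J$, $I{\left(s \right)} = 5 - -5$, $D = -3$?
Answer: $-21310$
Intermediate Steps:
$m{\left(u \right)} = - \frac{1}{3}$
$q{\left(w \right)} = -2 + \frac{-3 + w}{- \frac{1}{3} + w}$ ($q{\left(w \right)} = -2 + \frac{w - 3}{w - \frac{1}{3}} = -2 + \frac{-3 + w}{- \frac{1}{3} + w}$)
$I{\left(s \right)} = 10$ ($I{\left(s \right)} = 5 + 5 = 10$)
$H = 10$ ($H = \frac{-7 - -3}{-1 + 3 \left(-1\right)} 10 = \frac{-7 + 3}{-1 - 3} \cdot 10 = \frac{1}{-4} \left(-4\right) 10 = \left(- \frac{1}{4}\right) \left(-4\right) 10 = 1 \cdot 10 = 10$)
$j{\left(t,J \right)} = 10 - J$
$j{\left(165,-147 \right)} - 21467 = \left(10 - -147\right) - 21467 = \left(10 + 147\right) - 21467 = 157 - 21467 = -21310$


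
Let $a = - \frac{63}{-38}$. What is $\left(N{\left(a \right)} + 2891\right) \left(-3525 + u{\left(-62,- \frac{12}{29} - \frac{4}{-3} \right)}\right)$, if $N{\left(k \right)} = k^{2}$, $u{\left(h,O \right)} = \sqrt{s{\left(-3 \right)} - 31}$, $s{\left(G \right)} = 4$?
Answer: $- \frac{14729469825}{1444} + \frac{12535719 i \sqrt{3}}{1444} \approx -1.02 \cdot 10^{7} + 15036.0 i$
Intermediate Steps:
$u{\left(h,O \right)} = 3 i \sqrt{3}$ ($u{\left(h,O \right)} = \sqrt{4 - 31} = \sqrt{-27} = 3 i \sqrt{3}$)
$a = \frac{63}{38}$ ($a = \left(-63\right) \left(- \frac{1}{38}\right) = \frac{63}{38} \approx 1.6579$)
$\left(N{\left(a \right)} + 2891\right) \left(-3525 + u{\left(-62,- \frac{12}{29} - \frac{4}{-3} \right)}\right) = \left(\left(\frac{63}{38}\right)^{2} + 2891\right) \left(-3525 + 3 i \sqrt{3}\right) = \left(\frac{3969}{1444} + 2891\right) \left(-3525 + 3 i \sqrt{3}\right) = \frac{4178573 \left(-3525 + 3 i \sqrt{3}\right)}{1444} = - \frac{14729469825}{1444} + \frac{12535719 i \sqrt{3}}{1444}$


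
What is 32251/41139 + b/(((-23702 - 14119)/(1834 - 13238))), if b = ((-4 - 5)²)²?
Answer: 146633684647/74091339 ≈ 1979.1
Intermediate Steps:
b = 6561 (b = ((-9)²)² = 81² = 6561)
32251/41139 + b/(((-23702 - 14119)/(1834 - 13238))) = 32251/41139 + 6561/(((-23702 - 14119)/(1834 - 13238))) = 32251*(1/41139) + 6561/((-37821/(-11404))) = 32251/41139 + 6561/((-37821*(-1/11404))) = 32251/41139 + 6561/(37821/11404) = 32251/41139 + 6561*(11404/37821) = 32251/41139 + 24940548/12607 = 146633684647/74091339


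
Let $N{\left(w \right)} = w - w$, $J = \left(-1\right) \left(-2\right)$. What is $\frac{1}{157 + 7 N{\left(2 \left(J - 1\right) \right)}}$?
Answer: $\frac{1}{157} \approx 0.0063694$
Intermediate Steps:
$J = 2$
$N{\left(w \right)} = 0$
$\frac{1}{157 + 7 N{\left(2 \left(J - 1\right) \right)}} = \frac{1}{157 + 7 \cdot 0} = \frac{1}{157 + 0} = \frac{1}{157}$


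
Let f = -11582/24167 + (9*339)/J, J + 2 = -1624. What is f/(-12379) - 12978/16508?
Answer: -262978497545063/334589312667181 ≈ -0.78597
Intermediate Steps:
J = -1626 (J = -2 - 1624 = -1626)
f = -30855283/13098514 (f = -11582/24167 + (9*339)/(-1626) = -11582*1/24167 + 3051*(-1/1626) = -11582/24167 - 1017/542 = -30855283/13098514 ≈ -2.3556)
f/(-12379) - 12978/16508 = -30855283/13098514/(-12379) - 12978/16508 = -30855283/13098514*(-1/12379) - 12978*1/16508 = 30855283/162146504806 - 6489/8254 = -262978497545063/334589312667181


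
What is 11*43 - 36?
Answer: 437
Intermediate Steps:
11*43 - 36 = 473 - 36 = 437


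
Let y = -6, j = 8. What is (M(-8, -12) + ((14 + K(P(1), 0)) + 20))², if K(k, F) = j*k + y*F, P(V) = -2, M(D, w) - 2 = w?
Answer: 64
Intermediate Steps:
M(D, w) = 2 + w
K(k, F) = -6*F + 8*k (K(k, F) = 8*k - 6*F = -6*F + 8*k)
(M(-8, -12) + ((14 + K(P(1), 0)) + 20))² = ((2 - 12) + ((14 + (-6*0 + 8*(-2))) + 20))² = (-10 + ((14 + (0 - 16)) + 20))² = (-10 + ((14 - 16) + 20))² = (-10 + (-2 + 20))² = (-10 + 18)² = 8² = 64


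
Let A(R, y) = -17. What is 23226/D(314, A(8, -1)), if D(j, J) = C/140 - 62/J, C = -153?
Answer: 55277880/6079 ≈ 9093.3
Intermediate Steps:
D(j, J) = -153/140 - 62/J
23226/D(314, A(8, -1)) = 23226/(-153/140 - 62/(-17)) = 23226/(-153/140 - 62*(-1/17)) = 23226/(-153/140 + 62/17) = 23226/(6079/2380) = 23226*(2380/6079) = 55277880/6079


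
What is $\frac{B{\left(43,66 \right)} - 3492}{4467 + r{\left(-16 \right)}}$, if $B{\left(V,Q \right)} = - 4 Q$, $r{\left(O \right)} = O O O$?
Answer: $- \frac{3756}{371} \approx -10.124$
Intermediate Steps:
$r{\left(O \right)} = O^{3}$ ($r{\left(O \right)} = O^{2} O = O^{3}$)
$\frac{B{\left(43,66 \right)} - 3492}{4467 + r{\left(-16 \right)}} = \frac{\left(-4\right) 66 - 3492}{4467 + \left(-16\right)^{3}} = \frac{-264 - 3492}{4467 - 4096} = - \frac{3756}{371}$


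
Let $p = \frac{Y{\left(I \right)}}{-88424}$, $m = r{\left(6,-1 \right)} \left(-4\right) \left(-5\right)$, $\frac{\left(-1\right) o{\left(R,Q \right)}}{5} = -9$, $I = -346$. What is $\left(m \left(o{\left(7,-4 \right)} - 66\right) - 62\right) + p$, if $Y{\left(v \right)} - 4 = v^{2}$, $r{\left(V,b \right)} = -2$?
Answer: $\frac{8584269}{11053} \approx 776.65$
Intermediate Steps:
$o{\left(R,Q \right)} = 45$ ($o{\left(R,Q \right)} = \left(-5\right) \left(-9\right) = 45$)
$m = -40$ ($m = \left(-2\right) \left(-4\right) \left(-5\right) = 8 \left(-5\right) = -40$)
$Y{\left(v \right)} = 4 + v^{2}$
$p = - \frac{14965}{11053}$ ($p = \frac{4 + \left(-346\right)^{2}}{-88424} = \left(4 + 119716\right) \left(- \frac{1}{88424}\right) = 119720 \left(- \frac{1}{88424}\right) = - \frac{14965}{11053} \approx -1.3539$)
$\left(m \left(o{\left(7,-4 \right)} - 66\right) - 62\right) + p = \left(- 40 \left(45 - 66\right) - 62\right) - \frac{14965}{11053} = \left(\left(-40\right) \left(-21\right) - 62\right) - \frac{14965}{11053} = \left(840 - 62\right) - \frac{14965}{11053} = 778 - \frac{14965}{11053} = \frac{8584269}{11053}$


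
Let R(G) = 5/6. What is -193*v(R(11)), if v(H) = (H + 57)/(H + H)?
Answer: -66971/10 ≈ -6697.1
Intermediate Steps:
R(G) = ⅚ (R(G) = 5*(⅙) = ⅚)
v(H) = (57 + H)/(2*H) (v(H) = (57 + H)/((2*H)) = (57 + H)*(1/(2*H)) = (57 + H)/(2*H))
-193*v(R(11)) = -193*(57 + ⅚)/(2*⅚) = -193*6*347/(2*5*6) = -193*347/10 = -66971/10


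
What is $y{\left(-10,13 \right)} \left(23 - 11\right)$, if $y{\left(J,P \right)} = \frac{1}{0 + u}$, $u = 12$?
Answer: $1$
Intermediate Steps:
$y{\left(J,P \right)} = \frac{1}{12}$ ($y{\left(J,P \right)} = \frac{1}{0 + 12} = \frac{1}{12}$)
$y{\left(-10,13 \right)} \left(23 - 11\right) = \frac{23 - 11}{12} = \frac{1}{12} \cdot 12 = 1$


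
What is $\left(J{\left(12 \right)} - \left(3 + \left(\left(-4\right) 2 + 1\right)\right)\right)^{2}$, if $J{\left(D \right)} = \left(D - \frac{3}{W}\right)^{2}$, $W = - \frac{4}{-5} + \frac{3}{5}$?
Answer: $\frac{24571849}{2401} \approx 10234.0$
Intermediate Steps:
$W = \frac{7}{5}$ ($W = \left(-4\right) \left(- \frac{1}{5}\right) + 3 \cdot \frac{1}{5} = \frac{4}{5} + \frac{3}{5} = \frac{7}{5} \approx 1.4$)
$J{\left(D \right)} = \left(- \frac{15}{7} + D\right)^{2}$ ($J{\left(D \right)} = \left(D - \frac{3}{\frac{7}{5}}\right)^{2} = \left(D - \frac{15}{7}\right)^{2} = \left(- \frac{15}{7} + D\right)^{2}$)
$\left(J{\left(12 \right)} - \left(3 + \left(\left(-4\right) 2 + 1\right)\right)\right)^{2} = \left(\frac{\left(-15 + 7 \cdot 12\right)^{2}}{49} - \left(3 + \left(\left(-4\right) 2 + 1\right)\right)\right)^{2} = \left(\frac{\left(-15 + 84\right)^{2}}{49} - \left(3 + \left(-8 + 1\right)\right)\right)^{2} = \left(\frac{69^{2}}{49} - \left(3 - 7\right)\right)^{2} = \left(\frac{1}{49} \cdot 4761 - -4\right)^{2} = \left(\frac{4761}{49} + 4\right)^{2} = \left(\frac{4957}{49}\right)^{2} = \frac{24571849}{2401}$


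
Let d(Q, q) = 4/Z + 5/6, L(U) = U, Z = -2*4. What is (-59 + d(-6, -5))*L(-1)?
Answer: 176/3 ≈ 58.667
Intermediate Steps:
Z = -8
d(Q, q) = 1/3 (d(Q, q) = 4/(-8) + 5/6 = 4*(-1/8) + 5*(1/6) = -1/2 + 5/6 = 1/3)
(-59 + d(-6, -5))*L(-1) = (-59 + 1/3)*(-1) = -176/3*(-1) = 176/3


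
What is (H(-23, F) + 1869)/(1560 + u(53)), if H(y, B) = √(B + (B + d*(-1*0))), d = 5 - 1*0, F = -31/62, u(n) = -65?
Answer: 1869/1495 + I/1495 ≈ 1.2502 + 0.0006689*I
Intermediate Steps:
F = -½ (F = -31*1/62 = -½ ≈ -0.50000)
d = 5 (d = 5 + 0 = 5)
H(y, B) = √2*√B (H(y, B) = √(B + (B + 5*(-1*0))) = √(B + (B + 5*0)) = √(B + (B + 0)) = √(B + B) = √(2*B) = √2*√B)
(H(-23, F) + 1869)/(1560 + u(53)) = (√2*√(-½) + 1869)/(1560 - 65) = (√2*(I*√2/2) + 1869)/1495 = (I + 1869)*(1/1495) = (1869 + I)*(1/1495) = 1869/1495 + I/1495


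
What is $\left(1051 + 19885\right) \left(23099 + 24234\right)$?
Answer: $990963688$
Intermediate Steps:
$\left(1051 + 19885\right) \left(23099 + 24234\right) = 20936 \cdot 47333 = 990963688$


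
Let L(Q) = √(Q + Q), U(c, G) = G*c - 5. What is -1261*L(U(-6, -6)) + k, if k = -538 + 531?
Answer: -7 - 1261*√62 ≈ -9936.1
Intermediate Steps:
k = -7
U(c, G) = -5 + G*c
L(Q) = √2*√Q (L(Q) = √(2*Q) = √2*√Q)
-1261*L(U(-6, -6)) + k = -1261*√2*√(-5 - 6*(-6)) - 7 = -1261*√2*√(-5 + 36) - 7 = -1261*√2*√31 - 7 = -1261*√62 - 7 = -7 - 1261*√62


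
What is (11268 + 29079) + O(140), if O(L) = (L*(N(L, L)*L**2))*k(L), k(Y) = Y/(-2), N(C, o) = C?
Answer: -26891159653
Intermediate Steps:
k(Y) = -Y/2 (k(Y) = Y*(-1/2) = -Y/2)
O(L) = -L**5/2 (O(L) = (L*(L*L**2))*(-L/2) = (L*L**3)*(-L/2) = L**4*(-L/2) = -L**5/2)
(11268 + 29079) + O(140) = (11268 + 29079) - 1/2*140**5 = 40347 - 1/2*53782400000 = 40347 - 26891200000 = -26891159653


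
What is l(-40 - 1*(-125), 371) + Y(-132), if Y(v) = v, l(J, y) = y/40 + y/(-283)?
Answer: -1404087/11320 ≈ -124.04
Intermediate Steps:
l(J, y) = 243*y/11320 (l(J, y) = y*(1/40) + y*(-1/283) = y/40 - y/283 = 243*y/11320)
l(-40 - 1*(-125), 371) + Y(-132) = (243/11320)*371 - 132 = 90153/11320 - 132 = -1404087/11320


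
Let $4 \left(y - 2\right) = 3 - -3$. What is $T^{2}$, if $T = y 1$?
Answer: $\frac{49}{4} \approx 12.25$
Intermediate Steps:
$y = \frac{7}{2}$ ($y = 2 + \frac{3 - -3}{4} = 2 + \frac{3 + 3}{4} = 2 + \frac{1}{4} \cdot 6 = 2 + \frac{3}{2} = \frac{7}{2} \approx 3.5$)
$T = \frac{7}{2}$ ($T = \frac{7}{2} \cdot 1 = \frac{7}{2} \approx 3.5$)
$T^{2} = \left(\frac{7}{2}\right)^{2} = \frac{49}{4}$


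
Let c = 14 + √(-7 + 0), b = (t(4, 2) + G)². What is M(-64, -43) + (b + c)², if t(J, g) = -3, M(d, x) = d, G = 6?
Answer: 458 + 46*I*√7 ≈ 458.0 + 121.7*I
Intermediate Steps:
b = 9 (b = (-3 + 6)² = 3² = 9)
c = 14 + I*√7 (c = 14 + √(-7) = 14 + I*√7 ≈ 14.0 + 2.6458*I)
M(-64, -43) + (b + c)² = -64 + (9 + (14 + I*√7))² = -64 + (23 + I*√7)²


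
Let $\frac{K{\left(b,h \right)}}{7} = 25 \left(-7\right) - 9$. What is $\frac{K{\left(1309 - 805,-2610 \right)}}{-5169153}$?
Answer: $\frac{1288}{5169153} \approx 0.00024917$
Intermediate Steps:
$K{\left(b,h \right)} = -1288$ ($K{\left(b,h \right)} = 7 \left(25 \left(-7\right) - 9\right) = 7 \left(-175 - 9\right) = 7 \left(-184\right) = -1288$)
$\frac{K{\left(1309 - 805,-2610 \right)}}{-5169153} = - \frac{1288}{-5169153} = \left(-1288\right) \left(- \frac{1}{5169153}\right) = \frac{1288}{5169153}$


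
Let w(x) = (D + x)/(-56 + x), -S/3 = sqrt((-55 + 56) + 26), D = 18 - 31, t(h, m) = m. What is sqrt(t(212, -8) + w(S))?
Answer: sqrt(-435 - 63*sqrt(3))/sqrt(56 + 9*sqrt(3)) ≈ 2.7569*I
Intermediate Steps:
D = -13
S = -9*sqrt(3) (S = -3*sqrt((-55 + 56) + 26) = -3*sqrt(1 + 26) = -9*sqrt(3) ≈ -15.588)
w(x) = (-13 + x)/(-56 + x)
sqrt(t(212, -8) + w(S)) = sqrt(-8 + (-13 - 9*sqrt(3))/(-56 - 9*sqrt(3)))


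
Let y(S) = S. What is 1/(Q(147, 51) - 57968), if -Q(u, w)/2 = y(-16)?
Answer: -1/57936 ≈ -1.7260e-5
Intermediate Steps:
Q(u, w) = 32 (Q(u, w) = -2*(-16) = 32)
1/(Q(147, 51) - 57968) = 1/(32 - 57968) = 1/(-57936) = -1/57936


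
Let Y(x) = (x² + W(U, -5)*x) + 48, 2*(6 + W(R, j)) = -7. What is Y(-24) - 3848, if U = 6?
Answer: -2996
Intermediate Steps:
W(R, j) = -19/2 (W(R, j) = -6 + (½)*(-7) = -6 - 7/2 = -19/2)
Y(x) = 48 + x² - 19*x/2 (Y(x) = (x² - 19*x/2) + 48 = 48 + x² - 19*x/2)
Y(-24) - 3848 = (48 + (-24)² - 19/2*(-24)) - 3848 = (48 + 576 + 228) - 3848 = 852 - 3848 = -2996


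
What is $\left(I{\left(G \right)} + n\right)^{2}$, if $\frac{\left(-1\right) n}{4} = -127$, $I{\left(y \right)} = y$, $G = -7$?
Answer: $251001$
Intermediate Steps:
$n = 508$ ($n = \left(-4\right) \left(-127\right) = 508$)
$\left(I{\left(G \right)} + n\right)^{2} = \left(-7 + 508\right)^{2} = 501^{2} = 251001$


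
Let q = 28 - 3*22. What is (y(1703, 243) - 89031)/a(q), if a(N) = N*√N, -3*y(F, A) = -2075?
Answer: -132509*I*√38/2166 ≈ -377.12*I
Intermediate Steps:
q = -38 (q = 28 - 66 = -38)
y(F, A) = 2075/3 (y(F, A) = -⅓*(-2075) = 2075/3)
a(N) = N^(3/2)
(y(1703, 243) - 89031)/a(q) = (2075/3 - 89031)/((-38)^(3/2)) = -265018*I*√38/1444/3 = -132509*I*√38/2166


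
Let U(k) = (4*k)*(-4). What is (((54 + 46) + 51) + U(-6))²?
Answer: 61009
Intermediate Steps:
U(k) = -16*k
(((54 + 46) + 51) + U(-6))² = (((54 + 46) + 51) - 16*(-6))² = ((100 + 51) + 96)² = (151 + 96)² = 247² = 61009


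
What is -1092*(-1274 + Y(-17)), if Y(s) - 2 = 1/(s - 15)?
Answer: 11112465/8 ≈ 1.3891e+6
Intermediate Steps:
Y(s) = 2 + 1/(-15 + s) (Y(s) = 2 + 1/(s - 15) = 2 + 1/(-15 + s))
-1092*(-1274 + Y(-17)) = -1092*(-1274 + (-29 + 2*(-17))/(-15 - 17)) = -1092*(-1274 + (-29 - 34)/(-32)) = -1092*(-1274 - 1/32*(-63)) = -1092*(-1274 + 63/32) = -1092*(-40705/32) = 11112465/8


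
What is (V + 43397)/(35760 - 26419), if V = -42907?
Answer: 490/9341 ≈ 0.052457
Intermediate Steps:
(V + 43397)/(35760 - 26419) = (-42907 + 43397)/(35760 - 26419) = 490/9341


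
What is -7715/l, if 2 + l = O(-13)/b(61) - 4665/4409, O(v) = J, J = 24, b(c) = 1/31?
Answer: -34015435/3266813 ≈ -10.412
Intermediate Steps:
b(c) = 1/31
O(v) = 24
l = 3266813/4409 (l = -2 + (24/(1/31) - 4665/4409) = -2 + (24*31 - 4665*1/4409) = -2 + (744 - 4665/4409) = -2 + 3275631/4409 = 3266813/4409 ≈ 740.94)
-7715/l = -7715/3266813/4409 = -7715*4409/3266813 = -34015435/3266813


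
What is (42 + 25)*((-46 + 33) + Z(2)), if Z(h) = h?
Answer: -737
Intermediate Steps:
(42 + 25)*((-46 + 33) + Z(2)) = (42 + 25)*((-46 + 33) + 2) = 67*(-13 + 2) = 67*(-11) = -737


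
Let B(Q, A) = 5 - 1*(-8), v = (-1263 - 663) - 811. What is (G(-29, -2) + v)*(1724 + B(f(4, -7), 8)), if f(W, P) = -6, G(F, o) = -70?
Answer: -4875759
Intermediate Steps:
v = -2737 (v = -1926 - 811 = -2737)
B(Q, A) = 13 (B(Q, A) = 5 + 8 = 13)
(G(-29, -2) + v)*(1724 + B(f(4, -7), 8)) = (-70 - 2737)*(1724 + 13) = -2807*1737 = -4875759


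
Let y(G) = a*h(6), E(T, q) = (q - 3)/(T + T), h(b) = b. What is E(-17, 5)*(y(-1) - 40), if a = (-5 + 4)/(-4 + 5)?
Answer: 46/17 ≈ 2.7059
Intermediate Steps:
a = -1 (a = -1/1 = -1*1 = -1)
E(T, q) = (-3 + q)/(2*T) (E(T, q) = (-3 + q)/((2*T)) = (-3 + q)*(1/(2*T)) = (-3 + q)/(2*T))
y(G) = -6 (y(G) = -1*6 = -6)
E(-17, 5)*(y(-1) - 40) = ((½)*(-3 + 5)/(-17))*(-6 - 40) = ((½)*(-1/17)*2)*(-46) = -1/17*(-46) = 46/17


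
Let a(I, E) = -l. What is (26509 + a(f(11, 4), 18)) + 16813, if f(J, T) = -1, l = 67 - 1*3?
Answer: 43258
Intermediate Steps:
l = 64 (l = 67 - 3 = 64)
a(I, E) = -64 (a(I, E) = -1*64 = -64)
(26509 + a(f(11, 4), 18)) + 16813 = (26509 - 64) + 16813 = 26445 + 16813 = 43258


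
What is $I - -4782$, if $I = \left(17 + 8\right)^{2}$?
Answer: $5407$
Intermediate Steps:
$I = 625$ ($I = 25^{2} = 625$)
$I - -4782 = 625 - -4782 = 625 + 4782 = 5407$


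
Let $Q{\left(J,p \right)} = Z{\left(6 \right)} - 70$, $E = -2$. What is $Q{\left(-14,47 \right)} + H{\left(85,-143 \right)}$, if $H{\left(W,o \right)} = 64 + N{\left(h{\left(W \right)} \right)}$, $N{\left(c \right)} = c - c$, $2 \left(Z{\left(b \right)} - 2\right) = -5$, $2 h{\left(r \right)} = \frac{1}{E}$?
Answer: $- \frac{13}{2} \approx -6.5$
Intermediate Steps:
$h{\left(r \right)} = - \frac{1}{4}$ ($h{\left(r \right)} = \frac{1}{2 \left(-2\right)} = \frac{1}{2} \left(- \frac{1}{2}\right) = - \frac{1}{4}$)
$Z{\left(b \right)} = - \frac{1}{2}$ ($Z{\left(b \right)} = 2 + \frac{1}{2} \left(-5\right) = 2 - \frac{5}{2} = - \frac{1}{2}$)
$N{\left(c \right)} = 0$
$H{\left(W,o \right)} = 64$ ($H{\left(W,o \right)} = 64 + 0 = 64$)
$Q{\left(J,p \right)} = - \frac{141}{2}$ ($Q{\left(J,p \right)} = - \frac{1}{2} - 70 = - \frac{141}{2}$)
$Q{\left(-14,47 \right)} + H{\left(85,-143 \right)} = - \frac{141}{2} + 64 = - \frac{13}{2}$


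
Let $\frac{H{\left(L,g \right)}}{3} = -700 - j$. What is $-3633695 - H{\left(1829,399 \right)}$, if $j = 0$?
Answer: $-3631595$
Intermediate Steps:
$H{\left(L,g \right)} = -2100$ ($H{\left(L,g \right)} = 3 \left(-700 - 0\right) = 3 \left(-700 + 0\right) = 3 \left(-700\right) = -2100$)
$-3633695 - H{\left(1829,399 \right)} = -3633695 - -2100 = -3633695 + 2100 = -3631595$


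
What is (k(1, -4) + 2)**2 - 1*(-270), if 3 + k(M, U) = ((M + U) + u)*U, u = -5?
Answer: 1231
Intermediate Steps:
k(M, U) = -3 + U*(-5 + M + U) (k(M, U) = -3 + ((M + U) - 5)*U = -3 + (-5 + M + U)*U = -3 + U*(-5 + M + U))
(k(1, -4) + 2)**2 - 1*(-270) = ((-3 + (-4)**2 - 5*(-4) + 1*(-4)) + 2)**2 - 1*(-270) = ((-3 + 16 + 20 - 4) + 2)**2 + 270 = (29 + 2)**2 + 270 = 31**2 + 270 = 961 + 270 = 1231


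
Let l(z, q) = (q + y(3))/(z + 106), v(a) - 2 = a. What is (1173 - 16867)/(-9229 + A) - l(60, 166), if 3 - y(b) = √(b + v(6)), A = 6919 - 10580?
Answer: 213397/1069870 + √11/166 ≈ 0.21944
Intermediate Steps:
v(a) = 2 + a
A = -3661
y(b) = 3 - √(8 + b) (y(b) = 3 - √(b + (2 + 6)) = 3 - √(b + 8) = 3 - √(8 + b))
l(z, q) = (3 + q - √11)/(106 + z) (l(z, q) = (q + (3 - √(8 + 3)))/(z + 106) = (q + (3 - √11))/(106 + z) = (3 + q - √11)/(106 + z))
(1173 - 16867)/(-9229 + A) - l(60, 166) = (1173 - 16867)/(-9229 - 3661) - (3 + 166 - √11)/(106 + 60) = -15694/(-12890) - (169 - √11)/166 = -15694*(-1/12890) - (169 - √11)/166 = 7847/6445 - (169/166 - √11/166) = 7847/6445 + (-169/166 + √11/166) = 213397/1069870 + √11/166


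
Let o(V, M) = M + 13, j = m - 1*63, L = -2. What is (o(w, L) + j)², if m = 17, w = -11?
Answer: 1225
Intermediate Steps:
j = -46 (j = 17 - 1*63 = 17 - 63 = -46)
o(V, M) = 13 + M
(o(w, L) + j)² = ((13 - 2) - 46)² = (11 - 46)² = (-35)² = 1225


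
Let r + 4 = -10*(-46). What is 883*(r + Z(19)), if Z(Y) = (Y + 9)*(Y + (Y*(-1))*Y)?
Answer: -8052960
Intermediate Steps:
Z(Y) = (9 + Y)*(Y - Y²) (Z(Y) = (9 + Y)*(Y + (-Y)*Y) = (9 + Y)*(Y - Y²))
r = 456 (r = -4 - 10*(-46) = -4 + 460 = 456)
883*(r + Z(19)) = 883*(456 + 19*(9 - 1*19² - 8*19)) = 883*(456 + 19*(9 - 1*361 - 152)) = 883*(456 + 19*(9 - 361 - 152)) = 883*(456 + 19*(-504)) = 883*(456 - 9576) = 883*(-9120) = -8052960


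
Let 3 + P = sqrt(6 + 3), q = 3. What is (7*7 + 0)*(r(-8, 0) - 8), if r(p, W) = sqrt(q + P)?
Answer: -392 + 49*sqrt(3) ≈ -307.13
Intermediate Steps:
P = 0 (P = -3 + sqrt(6 + 3) = -3 + sqrt(9) = -3 + 3 = 0)
r(p, W) = sqrt(3) (r(p, W) = sqrt(3 + 0) = sqrt(3))
(7*7 + 0)*(r(-8, 0) - 8) = (7*7 + 0)*(sqrt(3) - 8) = (49 + 0)*(-8 + sqrt(3)) = 49*(-8 + sqrt(3)) = -392 + 49*sqrt(3)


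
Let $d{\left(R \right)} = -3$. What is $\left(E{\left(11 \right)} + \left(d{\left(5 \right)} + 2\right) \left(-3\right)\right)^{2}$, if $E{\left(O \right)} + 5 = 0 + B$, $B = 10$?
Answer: $64$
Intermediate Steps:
$E{\left(O \right)} = 5$ ($E{\left(O \right)} = -5 + \left(0 + 10\right) = -5 + 10 = 5$)
$\left(E{\left(11 \right)} + \left(d{\left(5 \right)} + 2\right) \left(-3\right)\right)^{2} = \left(5 + \left(-3 + 2\right) \left(-3\right)\right)^{2} = \left(5 - -3\right)^{2} = \left(5 + 3\right)^{2} = 8^{2} = 64$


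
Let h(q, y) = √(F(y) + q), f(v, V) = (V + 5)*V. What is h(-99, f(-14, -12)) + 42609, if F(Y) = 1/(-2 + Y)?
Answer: 42609 + I*√665594/82 ≈ 42609.0 + 9.9493*I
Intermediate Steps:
f(v, V) = V*(5 + V) (f(v, V) = (5 + V)*V = V*(5 + V))
h(q, y) = √(q + 1/(-2 + y)) (h(q, y) = √(1/(-2 + y) + q) = √(q + 1/(-2 + y)))
h(-99, f(-14, -12)) + 42609 = √((1 - 99*(-2 - 12*(5 - 12)))/(-2 - 12*(5 - 12))) + 42609 = √((1 - 99*(-2 - 12*(-7)))/(-2 - 12*(-7))) + 42609 = √((1 - 99*(-2 + 84))/(-2 + 84)) + 42609 = √((1 - 99*82)/82) + 42609 = √((1 - 8118)/82) + 42609 = √((1/82)*(-8117)) + 42609 = √(-8117/82) + 42609 = I*√665594/82 + 42609 = 42609 + I*√665594/82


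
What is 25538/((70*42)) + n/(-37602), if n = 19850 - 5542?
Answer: 76517863/9212490 ≈ 8.3059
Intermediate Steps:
n = 14308
25538/((70*42)) + n/(-37602) = 25538/((70*42)) + 14308/(-37602) = 25538/2940 + 14308*(-1/37602) = 25538*(1/2940) - 7154/18801 = 12769/1470 - 7154/18801 = 76517863/9212490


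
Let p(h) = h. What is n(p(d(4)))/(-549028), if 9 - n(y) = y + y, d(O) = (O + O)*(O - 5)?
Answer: -25/549028 ≈ -4.5535e-5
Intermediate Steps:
d(O) = 2*O*(-5 + O) (d(O) = (2*O)*(-5 + O) = 2*O*(-5 + O))
n(y) = 9 - 2*y (n(y) = 9 - (y + y) = 9 - 2*y)
n(p(d(4)))/(-549028) = (9 - 4*4*(-5 + 4))/(-549028) = (9 - 4*4*(-1))*(-1/549028) = (9 - 2*(-8))*(-1/549028) = (9 + 16)*(-1/549028) = 25*(-1/549028) = -25/549028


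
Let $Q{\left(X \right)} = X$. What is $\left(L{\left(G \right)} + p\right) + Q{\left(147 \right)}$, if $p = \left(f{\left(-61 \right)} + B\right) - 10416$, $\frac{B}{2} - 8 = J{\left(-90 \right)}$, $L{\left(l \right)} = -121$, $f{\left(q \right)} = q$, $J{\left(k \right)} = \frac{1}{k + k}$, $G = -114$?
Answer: $- \frac{939151}{90} \approx -10435.0$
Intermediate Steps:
$J{\left(k \right)} = \frac{1}{2 k}$
$B = \frac{1439}{90}$ ($B = 16 + 2 \frac{1}{2 \left(-90\right)} = 16 + 2 \cdot \frac{1}{2} \left(- \frac{1}{90}\right) = 16 + 2 \left(- \frac{1}{180}\right) = 16 - \frac{1}{90} = \frac{1439}{90} \approx 15.989$)
$p = - \frac{941491}{90}$ ($p = \left(-61 + \frac{1439}{90}\right) - 10416 = - \frac{4051}{90} - 10416 = - \frac{941491}{90} \approx -10461.0$)
$\left(L{\left(G \right)} + p\right) + Q{\left(147 \right)} = \left(-121 - \frac{941491}{90}\right) + 147 = - \frac{952381}{90} + 147 = - \frac{939151}{90}$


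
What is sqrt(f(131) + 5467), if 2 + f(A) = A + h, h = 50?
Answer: sqrt(5646) ≈ 75.140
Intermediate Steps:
f(A) = 48 + A (f(A) = -2 + (A + 50) = -2 + (50 + A) = 48 + A)
sqrt(f(131) + 5467) = sqrt((48 + 131) + 5467) = sqrt(179 + 5467) = sqrt(5646)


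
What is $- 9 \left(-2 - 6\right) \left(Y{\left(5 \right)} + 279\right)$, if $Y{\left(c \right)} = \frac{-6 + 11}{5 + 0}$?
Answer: $20160$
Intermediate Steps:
$Y{\left(c \right)} = 1$ ($Y{\left(c \right)} = \frac{5}{5} = 5 \cdot \frac{1}{5} = 1$)
$- 9 \left(-2 - 6\right) \left(Y{\left(5 \right)} + 279\right) = - 9 \left(-2 - 6\right) \left(1 + 279\right) = \left(-9\right) \left(-8\right) 280 = 72 \cdot 280 = 20160$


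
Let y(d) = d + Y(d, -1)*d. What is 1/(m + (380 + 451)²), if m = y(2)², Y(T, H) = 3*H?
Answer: 1/690577 ≈ 1.4481e-6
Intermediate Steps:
y(d) = -2*d (y(d) = d + (3*(-1))*d = d - 3*d = -2*d)
m = 16 (m = (-2*2)² = (-4)² = 16)
1/(m + (380 + 451)²) = 1/(16 + (380 + 451)²) = 1/(16 + 831²) = 1/(16 + 690561) = 1/690577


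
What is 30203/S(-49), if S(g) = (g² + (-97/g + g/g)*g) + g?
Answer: 30203/2206 ≈ 13.691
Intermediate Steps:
S(g) = g + g² + g*(1 - 97/g) (S(g) = (g² + (-97/g + 1)*g) + g = (g² + (1 - 97/g)*g) + g = (g² + g*(1 - 97/g)) + g = g + g² + g*(1 - 97/g))
30203/S(-49) = 30203/(-97 + (-49)² + 2*(-49)) = 30203/(-97 + 2401 - 98) = 30203/2206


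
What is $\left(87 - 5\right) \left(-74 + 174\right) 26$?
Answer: $213200$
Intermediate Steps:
$\left(87 - 5\right) \left(-74 + 174\right) 26 = 82 \cdot 100 \cdot 26 = 8200 \cdot 26 = 213200$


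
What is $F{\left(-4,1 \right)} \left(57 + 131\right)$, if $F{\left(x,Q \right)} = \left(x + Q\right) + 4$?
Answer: $188$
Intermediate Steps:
$F{\left(x,Q \right)} = 4 + Q + x$ ($F{\left(x,Q \right)} = \left(Q + x\right) + 4 = 4 + Q + x$)
$F{\left(-4,1 \right)} \left(57 + 131\right) = \left(4 + 1 - 4\right) \left(57 + 131\right) = 1 \cdot 188 = 188$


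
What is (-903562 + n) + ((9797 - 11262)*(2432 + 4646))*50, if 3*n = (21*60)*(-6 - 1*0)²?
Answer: -519351942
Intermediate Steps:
n = 15120 (n = ((21*60)*(-6 - 1*0)²)/3 = (1260*(-6 + 0)²)/3 = (1260*(-6)²)/3 = (1260*36)/3 = (⅓)*45360 = 15120)
(-903562 + n) + ((9797 - 11262)*(2432 + 4646))*50 = (-903562 + 15120) + ((9797 - 11262)*(2432 + 4646))*50 = -888442 - 1465*7078*50 = -888442 - 10369270*50 = -888442 - 518463500 = -519351942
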